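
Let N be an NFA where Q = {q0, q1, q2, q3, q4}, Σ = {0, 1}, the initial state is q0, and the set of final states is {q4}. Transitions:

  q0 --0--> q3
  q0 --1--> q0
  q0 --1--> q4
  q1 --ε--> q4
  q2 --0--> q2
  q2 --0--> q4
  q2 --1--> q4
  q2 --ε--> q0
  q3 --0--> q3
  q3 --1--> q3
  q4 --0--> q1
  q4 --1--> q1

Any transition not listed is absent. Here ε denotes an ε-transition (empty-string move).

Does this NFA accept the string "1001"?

Start in {q0}.
Read '1': {q0} → {q0, q4}.
Read '0': {q0, q4} → {q1, q3, q4}.
Read '0': {q1, q3, q4} → {q1, q3, q4}.
Read '1': {q1, q3, q4} → {q1, q3, q4}.
The final set {q1, q3, q4} contains the accepting state q4.

Yes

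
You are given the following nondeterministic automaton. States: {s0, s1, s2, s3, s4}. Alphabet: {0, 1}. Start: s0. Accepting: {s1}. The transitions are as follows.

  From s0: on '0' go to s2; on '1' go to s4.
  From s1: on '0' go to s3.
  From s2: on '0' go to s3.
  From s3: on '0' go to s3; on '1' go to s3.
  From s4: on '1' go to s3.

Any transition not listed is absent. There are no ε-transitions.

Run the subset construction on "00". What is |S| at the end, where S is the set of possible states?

Start in {s0}.
Read '0': {s0} → {s2}.
Read '0': {s2} → {s3}.
That set has 1 state.

1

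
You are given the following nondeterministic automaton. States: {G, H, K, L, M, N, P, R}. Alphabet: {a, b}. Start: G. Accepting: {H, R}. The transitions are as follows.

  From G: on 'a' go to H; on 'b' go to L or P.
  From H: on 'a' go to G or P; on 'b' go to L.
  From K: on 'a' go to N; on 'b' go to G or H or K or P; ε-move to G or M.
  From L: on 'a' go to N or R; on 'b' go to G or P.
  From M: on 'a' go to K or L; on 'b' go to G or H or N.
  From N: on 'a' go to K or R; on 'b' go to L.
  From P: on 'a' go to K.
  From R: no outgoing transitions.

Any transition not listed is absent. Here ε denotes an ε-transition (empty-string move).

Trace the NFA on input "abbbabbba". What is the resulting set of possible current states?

Start in {G}.
Read 'a': G→{H}; now {H}.
Read 'b': H→{L}; now {L}.
Read 'b': L→{G, P}; now {G, P}.
Read 'b': G→{L, P}, P→∅; now {L, P}.
Read 'a': L→{N, R}, P→{K}; union {K, N, R}; ε-closure = {G, K, M, N, R}.
Read 'b': G→{L, P}, K→{G, H, K, P}, M→{G, H, N}, N→{L}, R→∅; union {G, H, K, L, N, P}; ε-closure = {G, H, K, L, M, N, P}.
Read 'b': G→{L, P}, H→{L}, K→{G, H, K, P}, L→{G, P}, M→{G, H, N}, N→{L}, P→∅; union {G, H, K, L, N, P}; ε-closure = {G, H, K, L, M, N, P}.
Read 'b': G→{L, P}, H→{L}, K→{G, H, K, P}, L→{G, P}, M→{G, H, N}, N→{L}, P→∅; union {G, H, K, L, N, P}; ε-closure = {G, H, K, L, M, N, P}.
Read 'a': G→{H}, H→{G, P}, K→{N}, L→{N, R}, M→{K, L}, N→{K, R}, P→{K}; union {G, H, K, L, N, P, R}; ε-closure = {G, H, K, L, M, N, P, R}.

{G, H, K, L, M, N, P, R}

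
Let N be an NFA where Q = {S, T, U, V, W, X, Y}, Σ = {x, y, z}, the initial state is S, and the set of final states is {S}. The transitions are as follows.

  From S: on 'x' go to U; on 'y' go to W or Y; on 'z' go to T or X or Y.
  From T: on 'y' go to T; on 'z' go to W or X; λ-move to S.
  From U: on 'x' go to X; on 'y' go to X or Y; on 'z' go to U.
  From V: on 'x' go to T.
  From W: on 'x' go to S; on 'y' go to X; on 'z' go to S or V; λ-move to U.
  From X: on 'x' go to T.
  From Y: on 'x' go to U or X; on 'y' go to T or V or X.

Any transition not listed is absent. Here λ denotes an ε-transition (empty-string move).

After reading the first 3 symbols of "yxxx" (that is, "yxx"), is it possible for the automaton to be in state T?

Yes

Start in {S}.
Read 'y': S→{W, Y}; union {W, Y}; ε-closure = {U, W, Y}.
Read 'x': U→{X}, W→{S}, Y→{U, X}; now {S, U, X}.
Read 'x': S→{U}, U→{X}, X→{T}; union {T, U, X}; ε-closure = {S, T, U, X}.
State T is in {S, T, U, X}.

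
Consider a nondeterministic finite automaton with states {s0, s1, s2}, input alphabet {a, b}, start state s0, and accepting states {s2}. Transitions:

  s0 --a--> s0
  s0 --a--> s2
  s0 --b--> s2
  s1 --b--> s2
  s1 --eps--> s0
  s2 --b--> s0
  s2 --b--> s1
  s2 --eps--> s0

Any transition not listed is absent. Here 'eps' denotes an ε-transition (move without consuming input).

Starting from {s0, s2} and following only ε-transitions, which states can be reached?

Begin with {s0, s2}.
No ε-moves leave this set, so the closure equals the set itself.

{s0, s2}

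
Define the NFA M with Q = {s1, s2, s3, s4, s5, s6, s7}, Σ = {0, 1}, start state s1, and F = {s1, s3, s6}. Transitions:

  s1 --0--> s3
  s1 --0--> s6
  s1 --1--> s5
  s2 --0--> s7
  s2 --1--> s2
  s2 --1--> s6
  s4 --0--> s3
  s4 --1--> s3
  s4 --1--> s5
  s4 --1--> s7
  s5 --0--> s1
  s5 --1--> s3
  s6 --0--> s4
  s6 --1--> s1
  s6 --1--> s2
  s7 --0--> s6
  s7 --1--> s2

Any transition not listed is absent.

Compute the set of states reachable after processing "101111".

Start in {s1}.
Read '1': s1→{s5}; now {s5}.
Read '0': s5→{s1}; now {s1}.
Read '1': s1→{s5}; now {s5}.
Read '1': s5→{s3}; now {s3}.
Read '1': s3→∅; now ∅.
The set is empty and remains empty for the remaining 1 symbol.

∅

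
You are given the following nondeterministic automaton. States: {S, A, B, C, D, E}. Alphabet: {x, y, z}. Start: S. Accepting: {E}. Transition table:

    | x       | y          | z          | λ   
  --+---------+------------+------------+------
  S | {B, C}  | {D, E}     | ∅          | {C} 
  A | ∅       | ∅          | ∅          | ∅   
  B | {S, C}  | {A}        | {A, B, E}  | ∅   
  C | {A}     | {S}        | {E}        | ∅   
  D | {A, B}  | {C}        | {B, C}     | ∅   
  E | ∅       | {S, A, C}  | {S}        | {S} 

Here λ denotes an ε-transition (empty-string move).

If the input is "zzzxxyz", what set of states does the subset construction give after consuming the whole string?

{S, B, C, E}

Start: ε-closure({S}) = {S, C}.
Read 'z': S→∅, C→{E}; union {E}; ε-closure = {S, C, E}.
Read 'z': S→∅, C→{E}, E→{S}; union {S, E}; ε-closure = {S, C, E}.
Read 'z': S→∅, C→{E}, E→{S}; union {S, E}; ε-closure = {S, C, E}.
Read 'x': S→{B, C}, C→{A}, E→∅; now {A, B, C}.
Read 'x': A→∅, B→{S, C}, C→{A}; now {S, A, C}.
Read 'y': S→{D, E}, A→∅, C→{S}; union {S, D, E}; ε-closure = {S, C, D, E}.
Read 'z': S→∅, C→{E}, D→{B, C}, E→{S}; now {S, B, C, E}.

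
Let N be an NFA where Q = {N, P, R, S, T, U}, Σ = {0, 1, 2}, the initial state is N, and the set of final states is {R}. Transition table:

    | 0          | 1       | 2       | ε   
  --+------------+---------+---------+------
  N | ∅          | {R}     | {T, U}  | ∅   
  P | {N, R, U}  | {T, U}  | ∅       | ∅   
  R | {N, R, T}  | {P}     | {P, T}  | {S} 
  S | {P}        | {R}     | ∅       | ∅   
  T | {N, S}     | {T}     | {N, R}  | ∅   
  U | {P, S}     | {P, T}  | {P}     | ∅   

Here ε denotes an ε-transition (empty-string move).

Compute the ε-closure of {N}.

{N}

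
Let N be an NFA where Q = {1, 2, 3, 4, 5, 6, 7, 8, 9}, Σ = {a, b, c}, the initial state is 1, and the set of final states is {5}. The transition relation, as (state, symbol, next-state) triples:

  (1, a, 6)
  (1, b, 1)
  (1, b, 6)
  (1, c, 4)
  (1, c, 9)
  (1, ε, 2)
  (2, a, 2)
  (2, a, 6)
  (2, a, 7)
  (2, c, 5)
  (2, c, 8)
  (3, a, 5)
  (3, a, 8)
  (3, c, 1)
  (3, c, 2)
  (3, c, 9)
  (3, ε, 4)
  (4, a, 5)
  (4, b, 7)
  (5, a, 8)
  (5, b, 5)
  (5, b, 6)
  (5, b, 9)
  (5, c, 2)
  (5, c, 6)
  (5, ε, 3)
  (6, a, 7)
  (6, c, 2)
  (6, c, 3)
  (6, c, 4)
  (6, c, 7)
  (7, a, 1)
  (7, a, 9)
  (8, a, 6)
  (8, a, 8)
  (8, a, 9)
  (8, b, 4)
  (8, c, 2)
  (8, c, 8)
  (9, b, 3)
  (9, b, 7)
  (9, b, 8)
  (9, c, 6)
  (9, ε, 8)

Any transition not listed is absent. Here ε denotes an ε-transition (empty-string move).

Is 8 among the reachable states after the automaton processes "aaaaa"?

Yes

Start: ε-closure({1}) = {1, 2}.
Read 'a': {1, 2} → {2, 6, 7}.
Read 'a': {2, 6, 7} → {1, 2, 6, 7, 8, 9}.
Read 'a': {1, 2, 6, 7, 8, 9} → {1, 2, 6, 7, 8, 9}.
Read 'a': {1, 2, 6, 7, 8, 9} → {1, 2, 6, 7, 8, 9}.
Read 'a': {1, 2, 6, 7, 8, 9} → {1, 2, 6, 7, 8, 9}.
State 8 is in {1, 2, 6, 7, 8, 9}.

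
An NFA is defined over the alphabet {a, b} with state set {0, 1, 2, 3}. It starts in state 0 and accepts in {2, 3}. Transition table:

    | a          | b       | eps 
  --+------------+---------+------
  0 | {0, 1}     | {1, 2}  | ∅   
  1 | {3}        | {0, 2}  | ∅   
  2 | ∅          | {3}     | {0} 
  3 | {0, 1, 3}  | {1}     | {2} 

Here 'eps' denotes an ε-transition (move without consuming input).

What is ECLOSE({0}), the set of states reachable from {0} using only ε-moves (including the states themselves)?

Begin with {0}.
No ε-moves leave this set, so the closure equals the set itself.

{0}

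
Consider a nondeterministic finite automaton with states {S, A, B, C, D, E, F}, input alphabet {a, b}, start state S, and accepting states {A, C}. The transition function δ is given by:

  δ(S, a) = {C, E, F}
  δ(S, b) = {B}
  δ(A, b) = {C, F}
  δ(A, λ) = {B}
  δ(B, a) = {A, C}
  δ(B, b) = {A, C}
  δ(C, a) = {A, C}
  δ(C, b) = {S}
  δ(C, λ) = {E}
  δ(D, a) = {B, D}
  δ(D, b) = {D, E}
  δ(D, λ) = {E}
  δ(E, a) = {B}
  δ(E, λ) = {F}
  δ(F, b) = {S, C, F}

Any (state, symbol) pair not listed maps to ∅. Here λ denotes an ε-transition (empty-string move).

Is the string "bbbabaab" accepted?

Yes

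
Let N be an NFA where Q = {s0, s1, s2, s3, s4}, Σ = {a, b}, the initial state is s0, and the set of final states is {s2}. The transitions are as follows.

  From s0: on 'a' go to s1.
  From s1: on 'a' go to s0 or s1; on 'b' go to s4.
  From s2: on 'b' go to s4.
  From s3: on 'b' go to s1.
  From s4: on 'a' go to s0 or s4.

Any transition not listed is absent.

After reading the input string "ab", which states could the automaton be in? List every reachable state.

Start in {s0}.
Read 'a': s0→{s1}; now {s1}.
Read 'b': s1→{s4}; now {s4}.

{s4}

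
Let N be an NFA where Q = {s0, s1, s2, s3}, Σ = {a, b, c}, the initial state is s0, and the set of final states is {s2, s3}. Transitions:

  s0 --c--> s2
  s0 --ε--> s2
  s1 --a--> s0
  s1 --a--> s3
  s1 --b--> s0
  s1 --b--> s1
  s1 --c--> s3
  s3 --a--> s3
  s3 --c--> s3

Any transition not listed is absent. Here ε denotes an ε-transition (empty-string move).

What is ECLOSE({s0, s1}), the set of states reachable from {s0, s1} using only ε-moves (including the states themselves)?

{s0, s1, s2}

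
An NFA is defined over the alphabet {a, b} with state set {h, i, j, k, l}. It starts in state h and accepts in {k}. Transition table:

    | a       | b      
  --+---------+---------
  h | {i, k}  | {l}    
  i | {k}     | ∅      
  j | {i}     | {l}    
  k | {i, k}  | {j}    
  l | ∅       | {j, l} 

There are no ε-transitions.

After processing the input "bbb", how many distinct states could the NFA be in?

2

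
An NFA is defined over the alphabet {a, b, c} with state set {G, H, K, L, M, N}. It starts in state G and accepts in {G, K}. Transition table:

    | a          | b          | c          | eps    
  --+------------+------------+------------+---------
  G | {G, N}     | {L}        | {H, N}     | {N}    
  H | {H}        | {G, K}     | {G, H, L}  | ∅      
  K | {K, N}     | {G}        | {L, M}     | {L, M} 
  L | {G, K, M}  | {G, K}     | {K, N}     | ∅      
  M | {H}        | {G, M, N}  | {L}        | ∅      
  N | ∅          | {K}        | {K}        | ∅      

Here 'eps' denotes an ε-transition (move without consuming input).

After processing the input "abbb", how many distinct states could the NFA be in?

5

Start: ε-closure({G}) = {G, N}.
Read 'a': {G, N} → {G, N}.
Read 'b': {G, N} → {K, L, M}.
Read 'b': {K, L, M} → {G, K, L, M, N}.
Read 'b': {G, K, L, M, N} → {G, K, L, M, N}.
That set has 5 states.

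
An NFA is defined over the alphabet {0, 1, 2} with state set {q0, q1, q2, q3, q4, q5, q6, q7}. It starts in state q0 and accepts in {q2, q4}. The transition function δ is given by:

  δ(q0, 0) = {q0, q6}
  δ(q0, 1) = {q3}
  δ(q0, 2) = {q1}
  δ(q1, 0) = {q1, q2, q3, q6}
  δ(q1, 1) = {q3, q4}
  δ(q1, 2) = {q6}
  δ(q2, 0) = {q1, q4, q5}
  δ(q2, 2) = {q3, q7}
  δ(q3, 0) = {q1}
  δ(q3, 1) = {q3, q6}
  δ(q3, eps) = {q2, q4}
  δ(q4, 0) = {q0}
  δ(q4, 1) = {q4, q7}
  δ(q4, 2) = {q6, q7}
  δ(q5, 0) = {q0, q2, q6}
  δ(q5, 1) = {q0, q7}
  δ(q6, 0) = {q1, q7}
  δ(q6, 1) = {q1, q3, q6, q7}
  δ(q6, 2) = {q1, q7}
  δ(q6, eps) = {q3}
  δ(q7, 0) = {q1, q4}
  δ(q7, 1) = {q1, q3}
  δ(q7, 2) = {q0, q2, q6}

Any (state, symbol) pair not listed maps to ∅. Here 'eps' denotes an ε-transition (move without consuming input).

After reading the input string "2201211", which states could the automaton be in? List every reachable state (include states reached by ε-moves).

Start in {q0}.
Read '2': q0→{q1}; now {q1}.
Read '2': q1→{q6}; union {q6}; ε-closure = {q2, q3, q4, q6}.
Read '0': q2→{q1, q4, q5}, q3→{q1}, q4→{q0}, q6→{q1, q7}; now {q0, q1, q4, q5, q7}.
Read '1': q0→{q3}, q1→{q3, q4}, q4→{q4, q7}, q5→{q0, q7}, q7→{q1, q3}; union {q0, q1, q3, q4, q7}; ε-closure = {q0, q1, q2, q3, q4, q7}.
Read '2': q0→{q1}, q1→{q6}, q2→{q3, q7}, q3→∅, q4→{q6, q7}, q7→{q0, q2, q6}; union {q0, q1, q2, q3, q6, q7}; ε-closure = {q0, q1, q2, q3, q4, q6, q7}.
Read '1': q0→{q3}, q1→{q3, q4}, q2→∅, q3→{q3, q6}, q4→{q4, q7}, q6→{q1, q3, q6, q7}, q7→{q1, q3}; union {q1, q3, q4, q6, q7}; ε-closure = {q1, q2, q3, q4, q6, q7}.
Read '1': q1→{q3, q4}, q2→∅, q3→{q3, q6}, q4→{q4, q7}, q6→{q1, q3, q6, q7}, q7→{q1, q3}; union {q1, q3, q4, q6, q7}; ε-closure = {q1, q2, q3, q4, q6, q7}.

{q1, q2, q3, q4, q6, q7}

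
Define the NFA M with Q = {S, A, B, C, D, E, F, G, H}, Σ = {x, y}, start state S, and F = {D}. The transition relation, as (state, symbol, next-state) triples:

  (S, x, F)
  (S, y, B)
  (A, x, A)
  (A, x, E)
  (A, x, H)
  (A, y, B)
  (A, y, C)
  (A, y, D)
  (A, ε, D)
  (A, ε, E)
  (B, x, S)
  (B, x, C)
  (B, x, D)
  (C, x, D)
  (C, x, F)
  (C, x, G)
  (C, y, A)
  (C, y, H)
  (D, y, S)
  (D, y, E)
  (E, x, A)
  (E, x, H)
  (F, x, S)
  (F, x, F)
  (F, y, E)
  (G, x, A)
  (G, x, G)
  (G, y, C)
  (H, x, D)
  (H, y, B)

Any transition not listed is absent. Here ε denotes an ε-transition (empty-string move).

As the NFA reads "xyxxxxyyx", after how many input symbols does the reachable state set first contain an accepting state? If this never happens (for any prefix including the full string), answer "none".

3

Start in {S}.
Read 'x': S→{F}; now {F}.
Read 'y': F→{E}; now {E}.
Read 'x': E→{A, H}; union {A, H}; ε-closure = {A, D, E, H}.
None of the earlier sets intersect F, but {A, D, E, H} does.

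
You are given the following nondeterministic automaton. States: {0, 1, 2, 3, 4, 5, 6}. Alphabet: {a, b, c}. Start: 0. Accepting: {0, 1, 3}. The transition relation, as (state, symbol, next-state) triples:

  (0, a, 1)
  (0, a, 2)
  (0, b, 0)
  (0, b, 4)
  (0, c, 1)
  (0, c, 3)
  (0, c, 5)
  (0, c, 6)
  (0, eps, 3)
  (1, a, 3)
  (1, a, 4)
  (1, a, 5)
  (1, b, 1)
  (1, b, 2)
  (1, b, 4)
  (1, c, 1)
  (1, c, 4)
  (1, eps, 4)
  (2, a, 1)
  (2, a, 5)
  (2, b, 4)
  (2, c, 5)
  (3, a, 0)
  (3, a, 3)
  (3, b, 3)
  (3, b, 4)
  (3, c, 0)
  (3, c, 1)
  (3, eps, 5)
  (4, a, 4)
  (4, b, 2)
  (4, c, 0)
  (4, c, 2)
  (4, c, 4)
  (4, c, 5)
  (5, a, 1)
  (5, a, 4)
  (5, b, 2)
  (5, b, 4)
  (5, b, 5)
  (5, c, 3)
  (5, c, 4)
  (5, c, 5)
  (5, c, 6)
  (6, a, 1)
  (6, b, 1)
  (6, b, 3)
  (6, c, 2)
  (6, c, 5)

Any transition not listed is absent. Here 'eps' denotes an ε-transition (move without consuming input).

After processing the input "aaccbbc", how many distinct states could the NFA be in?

7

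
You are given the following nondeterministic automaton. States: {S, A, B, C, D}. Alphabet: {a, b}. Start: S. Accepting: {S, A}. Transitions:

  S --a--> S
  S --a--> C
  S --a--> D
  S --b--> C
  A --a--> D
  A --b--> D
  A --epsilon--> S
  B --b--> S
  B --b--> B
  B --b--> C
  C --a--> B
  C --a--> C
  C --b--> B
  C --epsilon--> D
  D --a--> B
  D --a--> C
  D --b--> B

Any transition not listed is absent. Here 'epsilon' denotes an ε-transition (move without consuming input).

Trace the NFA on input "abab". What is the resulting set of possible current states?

Start in {S}.
Read 'a': {S} → {S, C, D}.
Read 'b': {S, C, D} → {B, C, D}.
Read 'a': {B, C, D} → {B, C, D}.
Read 'b': {B, C, D} → {S, B, C, D}.

{S, B, C, D}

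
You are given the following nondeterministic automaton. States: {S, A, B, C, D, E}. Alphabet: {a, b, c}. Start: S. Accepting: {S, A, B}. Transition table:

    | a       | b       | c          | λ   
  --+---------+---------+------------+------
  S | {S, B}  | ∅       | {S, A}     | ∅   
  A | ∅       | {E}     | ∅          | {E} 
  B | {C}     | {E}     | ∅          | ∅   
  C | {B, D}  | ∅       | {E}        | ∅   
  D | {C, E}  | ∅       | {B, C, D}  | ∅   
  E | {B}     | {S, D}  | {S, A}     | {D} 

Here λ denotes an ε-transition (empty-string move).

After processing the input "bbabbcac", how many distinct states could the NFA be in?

Start in {S}.
Read 'b': S→∅; now ∅.
The set is empty and remains empty for the remaining 7 symbols.
That set has 0 states.

0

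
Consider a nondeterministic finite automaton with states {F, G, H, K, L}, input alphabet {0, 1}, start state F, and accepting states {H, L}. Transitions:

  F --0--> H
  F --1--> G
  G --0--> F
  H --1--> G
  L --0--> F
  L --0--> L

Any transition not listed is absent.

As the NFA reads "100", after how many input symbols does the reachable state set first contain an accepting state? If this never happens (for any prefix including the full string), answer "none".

Start in {F}.
Read '1': {F} → {G}.
Read '0': {G} → {F}.
Read '0': {F} → {H}.
None of the earlier sets intersect F, but {H} does.

3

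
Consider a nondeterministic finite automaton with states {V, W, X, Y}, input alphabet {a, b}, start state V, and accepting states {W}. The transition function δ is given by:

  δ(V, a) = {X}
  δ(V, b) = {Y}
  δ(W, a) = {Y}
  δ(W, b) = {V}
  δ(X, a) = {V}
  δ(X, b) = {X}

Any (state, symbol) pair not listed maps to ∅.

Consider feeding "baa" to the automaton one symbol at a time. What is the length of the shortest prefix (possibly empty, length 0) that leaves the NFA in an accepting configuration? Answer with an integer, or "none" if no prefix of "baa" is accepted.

none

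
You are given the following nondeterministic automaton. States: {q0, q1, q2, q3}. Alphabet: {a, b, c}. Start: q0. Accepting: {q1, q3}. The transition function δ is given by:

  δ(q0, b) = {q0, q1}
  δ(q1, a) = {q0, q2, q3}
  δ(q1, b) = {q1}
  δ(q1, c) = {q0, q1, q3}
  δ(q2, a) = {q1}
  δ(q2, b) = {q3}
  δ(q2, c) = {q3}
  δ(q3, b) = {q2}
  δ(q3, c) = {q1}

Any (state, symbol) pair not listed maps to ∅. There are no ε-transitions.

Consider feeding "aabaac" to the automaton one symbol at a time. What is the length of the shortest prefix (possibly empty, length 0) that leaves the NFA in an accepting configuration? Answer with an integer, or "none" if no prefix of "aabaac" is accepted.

Start in {q0}.
Read 'a': q0→∅; now ∅.
The set is empty and remains empty for the remaining 5 symbols.
No reachable set along the way intersects F.

none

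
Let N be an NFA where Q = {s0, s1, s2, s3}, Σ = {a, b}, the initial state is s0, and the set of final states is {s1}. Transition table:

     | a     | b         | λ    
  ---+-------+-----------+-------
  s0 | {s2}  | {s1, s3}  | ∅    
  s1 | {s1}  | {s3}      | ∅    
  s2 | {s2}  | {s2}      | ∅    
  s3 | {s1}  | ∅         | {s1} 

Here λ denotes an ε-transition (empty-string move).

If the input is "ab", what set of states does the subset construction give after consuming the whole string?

{s2}

Start in {s0}.
Read 'a': {s0} → {s2}.
Read 'b': {s2} → {s2}.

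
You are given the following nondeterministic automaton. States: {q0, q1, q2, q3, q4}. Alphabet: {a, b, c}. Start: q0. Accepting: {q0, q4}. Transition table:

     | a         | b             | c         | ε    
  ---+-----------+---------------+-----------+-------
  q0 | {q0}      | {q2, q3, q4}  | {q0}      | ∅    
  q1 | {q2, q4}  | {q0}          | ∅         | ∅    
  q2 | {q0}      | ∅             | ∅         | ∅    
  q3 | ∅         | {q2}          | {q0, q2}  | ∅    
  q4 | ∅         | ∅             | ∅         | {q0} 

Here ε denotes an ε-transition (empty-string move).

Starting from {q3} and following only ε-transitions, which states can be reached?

Begin with {q3}.
No ε-moves leave this set, so the closure equals the set itself.

{q3}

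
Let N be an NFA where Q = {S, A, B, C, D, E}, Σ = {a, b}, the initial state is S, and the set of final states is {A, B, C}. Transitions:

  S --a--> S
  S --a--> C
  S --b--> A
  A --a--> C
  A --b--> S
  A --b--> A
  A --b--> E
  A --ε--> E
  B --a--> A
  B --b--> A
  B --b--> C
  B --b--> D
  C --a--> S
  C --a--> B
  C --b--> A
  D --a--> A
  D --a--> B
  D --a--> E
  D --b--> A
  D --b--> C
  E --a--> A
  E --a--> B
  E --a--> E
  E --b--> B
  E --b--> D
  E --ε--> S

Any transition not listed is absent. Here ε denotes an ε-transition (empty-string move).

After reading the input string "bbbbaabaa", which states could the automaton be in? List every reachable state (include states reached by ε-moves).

{S, A, B, C, E}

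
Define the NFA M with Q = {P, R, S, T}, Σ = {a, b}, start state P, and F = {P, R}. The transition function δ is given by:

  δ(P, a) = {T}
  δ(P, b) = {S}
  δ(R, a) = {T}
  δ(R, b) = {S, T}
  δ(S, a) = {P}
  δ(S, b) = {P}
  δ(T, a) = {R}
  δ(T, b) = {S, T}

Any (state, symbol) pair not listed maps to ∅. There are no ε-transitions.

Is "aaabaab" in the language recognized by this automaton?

Start in {P}.
Read 'a': {P} → {T}.
Read 'a': {T} → {R}.
Read 'a': {R} → {T}.
Read 'b': {T} → {S, T}.
Read 'a': {S, T} → {P, R}.
Read 'a': {P, R} → {T}.
Read 'b': {T} → {S, T}.
The final set {S, T} contains no accepting state.

No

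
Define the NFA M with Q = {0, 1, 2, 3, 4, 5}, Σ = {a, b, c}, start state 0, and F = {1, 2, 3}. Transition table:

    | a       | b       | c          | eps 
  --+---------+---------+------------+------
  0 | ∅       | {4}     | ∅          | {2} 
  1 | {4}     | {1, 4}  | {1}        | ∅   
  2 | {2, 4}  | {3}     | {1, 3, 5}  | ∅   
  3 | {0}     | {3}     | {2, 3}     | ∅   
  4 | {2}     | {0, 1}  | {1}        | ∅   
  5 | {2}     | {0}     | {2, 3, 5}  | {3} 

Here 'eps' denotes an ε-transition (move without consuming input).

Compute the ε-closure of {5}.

{3, 5}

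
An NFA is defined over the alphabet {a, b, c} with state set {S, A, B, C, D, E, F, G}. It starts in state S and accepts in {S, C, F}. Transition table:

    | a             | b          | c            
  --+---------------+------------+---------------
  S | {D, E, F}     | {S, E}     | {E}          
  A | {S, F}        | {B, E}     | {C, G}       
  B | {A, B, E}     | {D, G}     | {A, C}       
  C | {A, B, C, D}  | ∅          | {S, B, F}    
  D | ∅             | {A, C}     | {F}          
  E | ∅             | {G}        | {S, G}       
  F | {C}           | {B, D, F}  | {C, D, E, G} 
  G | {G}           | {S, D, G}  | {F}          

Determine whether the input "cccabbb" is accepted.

Start in {S}.
Read 'c': S→{E}; now {E}.
Read 'c': E→{S, G}; now {S, G}.
Read 'c': S→{E}, G→{F}; now {E, F}.
Read 'a': E→∅, F→{C}; now {C}.
Read 'b': C→∅; now ∅.
The set is empty and remains empty for the remaining 2 symbols.
The final set ∅ contains no accepting state.

No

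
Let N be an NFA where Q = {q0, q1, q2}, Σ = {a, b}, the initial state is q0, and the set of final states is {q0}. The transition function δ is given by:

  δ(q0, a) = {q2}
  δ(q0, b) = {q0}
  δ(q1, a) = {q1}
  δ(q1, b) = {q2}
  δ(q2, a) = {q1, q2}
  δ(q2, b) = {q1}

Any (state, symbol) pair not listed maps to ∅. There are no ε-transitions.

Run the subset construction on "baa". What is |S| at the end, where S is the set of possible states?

Start in {q0}.
Read 'b': {q0} → {q0}.
Read 'a': {q0} → {q2}.
Read 'a': {q2} → {q1, q2}.
That set has 2 states.

2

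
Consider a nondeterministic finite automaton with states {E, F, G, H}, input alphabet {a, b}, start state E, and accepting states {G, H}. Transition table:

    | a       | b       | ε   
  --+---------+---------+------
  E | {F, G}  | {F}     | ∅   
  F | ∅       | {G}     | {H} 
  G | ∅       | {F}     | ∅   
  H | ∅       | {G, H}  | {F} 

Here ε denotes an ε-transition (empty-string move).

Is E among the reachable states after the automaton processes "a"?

No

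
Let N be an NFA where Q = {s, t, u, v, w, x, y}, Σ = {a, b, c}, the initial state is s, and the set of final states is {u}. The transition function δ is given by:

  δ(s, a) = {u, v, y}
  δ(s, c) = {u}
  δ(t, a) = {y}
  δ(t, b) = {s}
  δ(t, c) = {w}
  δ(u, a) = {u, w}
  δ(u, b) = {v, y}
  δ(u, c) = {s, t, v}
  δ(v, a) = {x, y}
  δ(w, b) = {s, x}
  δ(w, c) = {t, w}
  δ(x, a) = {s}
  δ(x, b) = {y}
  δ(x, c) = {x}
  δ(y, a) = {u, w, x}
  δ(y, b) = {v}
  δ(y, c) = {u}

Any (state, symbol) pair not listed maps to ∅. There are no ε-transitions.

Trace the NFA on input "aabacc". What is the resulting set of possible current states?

Start in {s}.
Read 'a': s→{u, v, y}; now {u, v, y}.
Read 'a': u→{u, w}, v→{x, y}, y→{u, w, x}; now {u, w, x, y}.
Read 'b': u→{v, y}, w→{s, x}, x→{y}, y→{v}; now {s, v, x, y}.
Read 'a': s→{u, v, y}, v→{x, y}, x→{s}, y→{u, w, x}; now {s, u, v, w, x, y}.
Read 'c': s→{u}, u→{s, t, v}, v→∅, w→{t, w}, x→{x}, y→{u}; now {s, t, u, v, w, x}.
Read 'c': s→{u}, t→{w}, u→{s, t, v}, v→∅, w→{t, w}, x→{x}; now {s, t, u, v, w, x}.

{s, t, u, v, w, x}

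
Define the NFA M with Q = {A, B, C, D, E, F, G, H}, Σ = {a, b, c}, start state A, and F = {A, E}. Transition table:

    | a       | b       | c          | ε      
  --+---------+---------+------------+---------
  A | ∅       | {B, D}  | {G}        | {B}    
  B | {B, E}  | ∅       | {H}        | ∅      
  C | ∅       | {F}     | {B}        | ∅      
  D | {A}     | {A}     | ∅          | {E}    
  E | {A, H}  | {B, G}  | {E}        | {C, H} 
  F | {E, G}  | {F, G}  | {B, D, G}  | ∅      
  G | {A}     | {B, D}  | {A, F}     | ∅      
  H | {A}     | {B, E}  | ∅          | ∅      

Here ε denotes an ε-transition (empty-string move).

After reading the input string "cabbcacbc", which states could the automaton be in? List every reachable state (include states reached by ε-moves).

Start: ε-closure({A}) = {A, B}.
Read 'c': {A, B} → {G, H}.
Read 'a': {G, H} → {A, B}.
Read 'b': {A, B} → {B, C, D, E, H}.
Read 'b': {B, C, D, E, H} → {A, B, C, E, F, G, H}.
Read 'c': {A, B, C, E, F, G, H} → {A, B, C, D, E, F, G, H}.
Read 'a': {A, B, C, D, E, F, G, H} → {A, B, C, E, G, H}.
Read 'c': {A, B, C, E, G, H} → {A, B, C, E, F, G, H}.
Read 'b': {A, B, C, E, F, G, H} → {B, C, D, E, F, G, H}.
Read 'c': {B, C, D, E, F, G, H} → {A, B, C, D, E, F, G, H}.

{A, B, C, D, E, F, G, H}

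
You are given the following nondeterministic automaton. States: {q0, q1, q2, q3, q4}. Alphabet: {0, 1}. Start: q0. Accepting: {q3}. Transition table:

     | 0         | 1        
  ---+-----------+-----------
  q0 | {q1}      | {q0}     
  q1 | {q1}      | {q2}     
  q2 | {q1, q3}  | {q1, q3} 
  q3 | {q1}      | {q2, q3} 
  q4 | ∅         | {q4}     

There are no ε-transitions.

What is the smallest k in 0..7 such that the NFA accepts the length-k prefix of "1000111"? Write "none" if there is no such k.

6

Start in {q0}.
Read '1': {q0} → {q0}.
Read '0': {q0} → {q1}.
Read '0': {q1} → {q1}.
Read '0': {q1} → {q1}.
Read '1': {q1} → {q2}.
Read '1': {q2} → {q1, q3}.
None of the earlier sets intersect F, but {q1, q3} does.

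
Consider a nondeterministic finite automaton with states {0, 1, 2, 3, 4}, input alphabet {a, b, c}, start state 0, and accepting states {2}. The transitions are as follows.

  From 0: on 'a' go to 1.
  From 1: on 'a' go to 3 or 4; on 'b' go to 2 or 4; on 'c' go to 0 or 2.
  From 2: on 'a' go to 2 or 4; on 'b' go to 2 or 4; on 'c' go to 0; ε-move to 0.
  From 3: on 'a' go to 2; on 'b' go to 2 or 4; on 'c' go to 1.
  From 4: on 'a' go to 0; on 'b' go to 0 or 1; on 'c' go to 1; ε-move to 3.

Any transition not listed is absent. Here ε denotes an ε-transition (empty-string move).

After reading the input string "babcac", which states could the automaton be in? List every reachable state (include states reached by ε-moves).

∅

Start in {0}.
Read 'b': 0→∅; now ∅.
The set is empty and remains empty for the remaining 5 symbols.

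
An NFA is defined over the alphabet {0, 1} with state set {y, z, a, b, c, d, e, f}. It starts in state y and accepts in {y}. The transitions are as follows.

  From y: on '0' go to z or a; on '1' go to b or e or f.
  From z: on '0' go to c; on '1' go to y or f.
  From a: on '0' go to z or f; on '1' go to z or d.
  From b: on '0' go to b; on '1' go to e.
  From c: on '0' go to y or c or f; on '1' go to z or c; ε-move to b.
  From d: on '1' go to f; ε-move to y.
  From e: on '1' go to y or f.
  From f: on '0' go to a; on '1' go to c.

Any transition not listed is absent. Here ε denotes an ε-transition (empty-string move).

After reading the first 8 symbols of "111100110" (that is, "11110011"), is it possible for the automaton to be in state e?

Yes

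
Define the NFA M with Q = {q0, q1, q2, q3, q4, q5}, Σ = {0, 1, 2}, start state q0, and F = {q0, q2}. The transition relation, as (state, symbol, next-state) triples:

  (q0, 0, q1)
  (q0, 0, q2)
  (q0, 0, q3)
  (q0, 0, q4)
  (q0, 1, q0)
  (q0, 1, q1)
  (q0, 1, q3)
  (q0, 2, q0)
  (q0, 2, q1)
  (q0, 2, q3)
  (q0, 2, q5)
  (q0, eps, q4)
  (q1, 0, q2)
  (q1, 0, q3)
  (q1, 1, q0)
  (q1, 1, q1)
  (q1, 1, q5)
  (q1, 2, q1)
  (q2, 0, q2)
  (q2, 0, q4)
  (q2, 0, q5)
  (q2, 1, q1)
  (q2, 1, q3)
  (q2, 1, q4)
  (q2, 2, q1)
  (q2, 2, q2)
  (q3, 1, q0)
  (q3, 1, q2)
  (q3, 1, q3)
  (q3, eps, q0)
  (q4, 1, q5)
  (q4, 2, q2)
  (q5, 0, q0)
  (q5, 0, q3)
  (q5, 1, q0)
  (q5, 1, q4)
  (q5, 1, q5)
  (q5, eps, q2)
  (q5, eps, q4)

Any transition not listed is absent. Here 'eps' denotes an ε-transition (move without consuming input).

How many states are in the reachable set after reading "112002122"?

Start: ε-closure({q0}) = {q0, q4}.
Read '1': q0→{q0, q1, q3}, q4→{q5}; union {q0, q1, q3, q5}; ε-closure = {q0, q1, q2, q3, q4, q5}.
Read '1': q0→{q0, q1, q3}, q1→{q0, q1, q5}, q2→{q1, q3, q4}, q3→{q0, q2, q3}, q4→{q5}, q5→{q0, q4, q5}; now {q0, q1, q2, q3, q4, q5}.
Read '2': q0→{q0, q1, q3, q5}, q1→{q1}, q2→{q1, q2}, q3→∅, q4→{q2}, q5→∅; union {q0, q1, q2, q3, q5}; ε-closure = {q0, q1, q2, q3, q4, q5}.
Read '0': q0→{q1, q2, q3, q4}, q1→{q2, q3}, q2→{q2, q4, q5}, q3→∅, q4→∅, q5→{q0, q3}; now {q0, q1, q2, q3, q4, q5}.
Read '0': q0→{q1, q2, q3, q4}, q1→{q2, q3}, q2→{q2, q4, q5}, q3→∅, q4→∅, q5→{q0, q3}; now {q0, q1, q2, q3, q4, q5}.
Read '2': q0→{q0, q1, q3, q5}, q1→{q1}, q2→{q1, q2}, q3→∅, q4→{q2}, q5→∅; union {q0, q1, q2, q3, q5}; ε-closure = {q0, q1, q2, q3, q4, q5}.
Read '1': q0→{q0, q1, q3}, q1→{q0, q1, q5}, q2→{q1, q3, q4}, q3→{q0, q2, q3}, q4→{q5}, q5→{q0, q4, q5}; now {q0, q1, q2, q3, q4, q5}.
Read '2': q0→{q0, q1, q3, q5}, q1→{q1}, q2→{q1, q2}, q3→∅, q4→{q2}, q5→∅; union {q0, q1, q2, q3, q5}; ε-closure = {q0, q1, q2, q3, q4, q5}.
Read '2': q0→{q0, q1, q3, q5}, q1→{q1}, q2→{q1, q2}, q3→∅, q4→{q2}, q5→∅; union {q0, q1, q2, q3, q5}; ε-closure = {q0, q1, q2, q3, q4, q5}.
That set has 6 states.

6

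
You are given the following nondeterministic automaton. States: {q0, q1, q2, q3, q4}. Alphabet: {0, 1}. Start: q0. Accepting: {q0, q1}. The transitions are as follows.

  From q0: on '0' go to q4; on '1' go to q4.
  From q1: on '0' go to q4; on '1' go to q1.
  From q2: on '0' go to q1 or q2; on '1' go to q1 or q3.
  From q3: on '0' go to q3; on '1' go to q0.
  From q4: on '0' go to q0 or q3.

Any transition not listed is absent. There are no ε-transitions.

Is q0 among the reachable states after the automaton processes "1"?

Start in {q0}.
Read '1': q0→{q4}; now {q4}.
State q0 is not in {q4}.

No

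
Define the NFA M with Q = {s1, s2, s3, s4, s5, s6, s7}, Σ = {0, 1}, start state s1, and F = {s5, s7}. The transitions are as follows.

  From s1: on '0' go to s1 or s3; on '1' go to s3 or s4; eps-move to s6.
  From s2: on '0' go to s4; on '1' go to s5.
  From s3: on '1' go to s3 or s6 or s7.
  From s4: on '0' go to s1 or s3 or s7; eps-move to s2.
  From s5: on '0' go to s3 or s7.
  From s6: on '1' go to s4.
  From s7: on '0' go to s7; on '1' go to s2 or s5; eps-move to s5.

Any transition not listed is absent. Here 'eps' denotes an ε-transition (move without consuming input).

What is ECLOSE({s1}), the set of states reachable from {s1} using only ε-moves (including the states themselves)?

{s1, s6}

Begin with {s1}.
ε-move s1 → s6; add s6.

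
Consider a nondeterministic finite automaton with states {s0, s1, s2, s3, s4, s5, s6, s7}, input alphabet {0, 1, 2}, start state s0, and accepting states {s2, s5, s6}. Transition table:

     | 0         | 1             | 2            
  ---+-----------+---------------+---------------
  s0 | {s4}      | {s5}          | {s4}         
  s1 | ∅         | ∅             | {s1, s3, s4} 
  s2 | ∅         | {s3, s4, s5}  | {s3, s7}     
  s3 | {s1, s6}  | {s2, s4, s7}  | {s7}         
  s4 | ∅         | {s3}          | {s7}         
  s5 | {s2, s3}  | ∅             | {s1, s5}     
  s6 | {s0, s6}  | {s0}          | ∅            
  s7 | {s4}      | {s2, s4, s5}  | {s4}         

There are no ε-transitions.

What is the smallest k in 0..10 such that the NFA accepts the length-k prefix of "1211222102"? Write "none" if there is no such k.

Start in {s0}.
Read '1': s0→{s5}; now {s5}.
None of the earlier sets intersect F, but {s5} does.

1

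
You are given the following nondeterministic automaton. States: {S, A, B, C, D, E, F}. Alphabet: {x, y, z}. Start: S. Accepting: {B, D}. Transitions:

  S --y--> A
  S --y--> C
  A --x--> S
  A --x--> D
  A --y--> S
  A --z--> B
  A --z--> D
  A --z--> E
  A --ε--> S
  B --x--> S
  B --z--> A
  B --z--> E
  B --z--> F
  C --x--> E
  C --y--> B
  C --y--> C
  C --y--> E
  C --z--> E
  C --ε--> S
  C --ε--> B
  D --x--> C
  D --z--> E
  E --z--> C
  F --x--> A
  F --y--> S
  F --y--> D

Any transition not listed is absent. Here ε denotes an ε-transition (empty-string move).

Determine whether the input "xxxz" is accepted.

No

Start in {S}.
Read 'x': {S} → ∅.
The set is empty and remains empty for the remaining 3 symbols.
The final set ∅ contains no accepting state.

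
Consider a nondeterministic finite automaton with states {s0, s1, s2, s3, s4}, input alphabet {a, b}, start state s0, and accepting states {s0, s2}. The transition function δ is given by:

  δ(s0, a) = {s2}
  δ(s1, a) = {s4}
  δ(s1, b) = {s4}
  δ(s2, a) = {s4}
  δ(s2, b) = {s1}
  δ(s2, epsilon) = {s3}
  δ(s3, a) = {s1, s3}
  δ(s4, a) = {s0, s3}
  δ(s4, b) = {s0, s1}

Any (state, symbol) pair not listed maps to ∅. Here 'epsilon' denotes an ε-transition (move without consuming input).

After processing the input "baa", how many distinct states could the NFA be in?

Start in {s0}.
Read 'b': {s0} → ∅.
The set is empty and remains empty for the remaining 2 symbols.
That set has 0 states.

0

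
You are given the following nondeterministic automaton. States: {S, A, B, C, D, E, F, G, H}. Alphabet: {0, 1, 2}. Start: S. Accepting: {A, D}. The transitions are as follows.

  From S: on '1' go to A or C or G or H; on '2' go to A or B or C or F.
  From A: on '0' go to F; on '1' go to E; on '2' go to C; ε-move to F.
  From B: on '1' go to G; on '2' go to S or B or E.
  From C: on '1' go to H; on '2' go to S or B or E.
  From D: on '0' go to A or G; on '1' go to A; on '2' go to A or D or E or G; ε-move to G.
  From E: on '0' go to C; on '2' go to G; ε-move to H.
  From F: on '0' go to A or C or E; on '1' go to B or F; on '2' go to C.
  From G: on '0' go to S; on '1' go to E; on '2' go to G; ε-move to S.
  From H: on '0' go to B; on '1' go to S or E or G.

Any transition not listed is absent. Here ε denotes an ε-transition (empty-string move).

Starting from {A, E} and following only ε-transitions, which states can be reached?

{A, E, F, H}

Begin with {A, E}.
ε-move A → F; add F.
ε-move E → H; add H.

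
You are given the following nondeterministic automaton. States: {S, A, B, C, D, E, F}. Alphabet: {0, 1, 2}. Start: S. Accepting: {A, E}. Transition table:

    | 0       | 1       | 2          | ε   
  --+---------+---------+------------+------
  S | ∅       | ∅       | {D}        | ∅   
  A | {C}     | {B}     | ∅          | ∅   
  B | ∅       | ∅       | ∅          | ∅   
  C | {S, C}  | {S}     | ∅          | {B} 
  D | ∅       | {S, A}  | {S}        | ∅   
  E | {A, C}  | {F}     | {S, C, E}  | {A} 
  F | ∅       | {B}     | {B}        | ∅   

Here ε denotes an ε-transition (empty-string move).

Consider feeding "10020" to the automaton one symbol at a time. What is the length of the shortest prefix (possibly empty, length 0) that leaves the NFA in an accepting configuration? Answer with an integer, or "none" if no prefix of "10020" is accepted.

Start in {S}.
Read '1': S→∅; now ∅.
The set is empty and remains empty for the remaining 4 symbols.
No reachable set along the way intersects F.

none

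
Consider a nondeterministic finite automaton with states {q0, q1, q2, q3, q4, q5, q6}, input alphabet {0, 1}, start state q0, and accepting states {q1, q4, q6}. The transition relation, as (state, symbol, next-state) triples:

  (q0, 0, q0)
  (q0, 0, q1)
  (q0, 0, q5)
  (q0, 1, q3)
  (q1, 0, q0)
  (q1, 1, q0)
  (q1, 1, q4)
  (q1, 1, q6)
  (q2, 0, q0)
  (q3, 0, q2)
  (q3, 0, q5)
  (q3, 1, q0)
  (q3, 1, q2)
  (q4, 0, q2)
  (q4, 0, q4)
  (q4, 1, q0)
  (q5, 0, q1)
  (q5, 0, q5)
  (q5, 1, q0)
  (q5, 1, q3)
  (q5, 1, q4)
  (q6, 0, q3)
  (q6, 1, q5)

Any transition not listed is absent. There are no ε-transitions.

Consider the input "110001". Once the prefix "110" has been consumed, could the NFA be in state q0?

Start in {q0}.
Read '1': q0→{q3}; now {q3}.
Read '1': q3→{q0, q2}; now {q0, q2}.
Read '0': q0→{q0, q1, q5}, q2→{q0}; now {q0, q1, q5}.
State q0 is in {q0, q1, q5}.

Yes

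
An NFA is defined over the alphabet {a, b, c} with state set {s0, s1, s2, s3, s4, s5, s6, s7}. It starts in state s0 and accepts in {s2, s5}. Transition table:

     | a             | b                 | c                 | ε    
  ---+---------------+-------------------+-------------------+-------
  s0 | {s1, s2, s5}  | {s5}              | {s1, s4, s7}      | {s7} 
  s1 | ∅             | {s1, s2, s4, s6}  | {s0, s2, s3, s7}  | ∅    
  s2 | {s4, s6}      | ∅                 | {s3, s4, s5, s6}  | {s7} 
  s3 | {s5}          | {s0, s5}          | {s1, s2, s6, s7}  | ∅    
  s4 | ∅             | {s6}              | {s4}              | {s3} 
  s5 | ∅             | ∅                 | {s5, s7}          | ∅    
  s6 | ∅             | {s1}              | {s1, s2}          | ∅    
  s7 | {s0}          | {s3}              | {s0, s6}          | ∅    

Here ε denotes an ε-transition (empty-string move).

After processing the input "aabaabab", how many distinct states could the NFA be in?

8

Start: ε-closure({s0}) = {s0, s7}.
Read 'a': s0→{s1, s2, s5}, s7→{s0}; union {s0, s1, s2, s5}; ε-closure = {s0, s1, s2, s5, s7}.
Read 'a': s0→{s1, s2, s5}, s1→∅, s2→{s4, s6}, s5→∅, s7→{s0}; union {s0, s1, s2, s4, s5, s6}; ε-closure = {s0, s1, s2, s3, s4, s5, s6, s7}.
Read 'b': s0→{s5}, s1→{s1, s2, s4, s6}, s2→∅, s3→{s0, s5}, s4→{s6}, s5→∅, s6→{s1}, s7→{s3}; union {s0, s1, s2, s3, s4, s5, s6}; ε-closure = {s0, s1, s2, s3, s4, s5, s6, s7}.
Read 'a': s0→{s1, s2, s5}, s1→∅, s2→{s4, s6}, s3→{s5}, s4→∅, s5→∅, s6→∅, s7→{s0}; union {s0, s1, s2, s4, s5, s6}; ε-closure = {s0, s1, s2, s3, s4, s5, s6, s7}.
Read 'a': s0→{s1, s2, s5}, s1→∅, s2→{s4, s6}, s3→{s5}, s4→∅, s5→∅, s6→∅, s7→{s0}; union {s0, s1, s2, s4, s5, s6}; ε-closure = {s0, s1, s2, s3, s4, s5, s6, s7}.
Read 'b': s0→{s5}, s1→{s1, s2, s4, s6}, s2→∅, s3→{s0, s5}, s4→{s6}, s5→∅, s6→{s1}, s7→{s3}; union {s0, s1, s2, s3, s4, s5, s6}; ε-closure = {s0, s1, s2, s3, s4, s5, s6, s7}.
Read 'a': s0→{s1, s2, s5}, s1→∅, s2→{s4, s6}, s3→{s5}, s4→∅, s5→∅, s6→∅, s7→{s0}; union {s0, s1, s2, s4, s5, s6}; ε-closure = {s0, s1, s2, s3, s4, s5, s6, s7}.
Read 'b': s0→{s5}, s1→{s1, s2, s4, s6}, s2→∅, s3→{s0, s5}, s4→{s6}, s5→∅, s6→{s1}, s7→{s3}; union {s0, s1, s2, s3, s4, s5, s6}; ε-closure = {s0, s1, s2, s3, s4, s5, s6, s7}.
That set has 8 states.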